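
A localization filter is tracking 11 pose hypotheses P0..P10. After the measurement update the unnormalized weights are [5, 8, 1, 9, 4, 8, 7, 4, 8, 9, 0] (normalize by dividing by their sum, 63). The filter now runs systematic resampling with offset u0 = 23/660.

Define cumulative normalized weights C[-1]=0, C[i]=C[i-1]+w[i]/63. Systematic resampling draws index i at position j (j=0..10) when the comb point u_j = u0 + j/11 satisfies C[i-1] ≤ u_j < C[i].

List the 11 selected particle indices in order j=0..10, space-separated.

0 1 2 3 4 5 6 7 8 8 9

C = [5/63, 13/63, 2/9, 23/63, 3/7, 5/9, 2/3, 46/63, 6/7, 1, 1]
j=0: u_0=23/660 ∈ [0, 5/63) → index 0
j=1: u_1=83/660 ∈ [5/63, 13/63) → index 1
j=2: u_2=13/60 ∈ [13/63, 2/9) → index 2
j=3: u_3=203/660 ∈ [2/9, 23/63) → index 3
j=4: u_4=263/660 ∈ [23/63, 3/7) → index 4
j=5: u_5=323/660 ∈ [3/7, 5/9) → index 5
j=6: u_6=383/660 ∈ [5/9, 2/3) → index 6
j=7: u_7=443/660 ∈ [2/3, 46/63) → index 7
j=8: u_8=503/660 ∈ [46/63, 6/7) → index 8
j=9: u_9=563/660 ∈ [46/63, 6/7) → index 8
j=10: u_10=623/660 ∈ [6/7, 1) → index 9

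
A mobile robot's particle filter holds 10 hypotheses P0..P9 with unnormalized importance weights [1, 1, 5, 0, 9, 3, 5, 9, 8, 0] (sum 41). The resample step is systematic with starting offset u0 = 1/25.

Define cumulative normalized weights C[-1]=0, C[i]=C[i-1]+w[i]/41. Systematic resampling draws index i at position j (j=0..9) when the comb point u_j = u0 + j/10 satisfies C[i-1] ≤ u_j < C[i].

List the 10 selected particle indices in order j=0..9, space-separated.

1 2 4 4 5 6 7 7 8 8

C = [1/41, 2/41, 7/41, 7/41, 16/41, 19/41, 24/41, 33/41, 1, 1]
j=0: u_0=1/25 ∈ [1/41, 2/41) → index 1
j=1: u_1=7/50 ∈ [2/41, 7/41) → index 2
j=2: u_2=6/25 ∈ [7/41, 16/41) → index 4
j=3: u_3=17/50 ∈ [7/41, 16/41) → index 4
j=4: u_4=11/25 ∈ [16/41, 19/41) → index 5
j=5: u_5=27/50 ∈ [19/41, 24/41) → index 6
j=6: u_6=16/25 ∈ [24/41, 33/41) → index 7
j=7: u_7=37/50 ∈ [24/41, 33/41) → index 7
j=8: u_8=21/25 ∈ [33/41, 1) → index 8
j=9: u_9=47/50 ∈ [33/41, 1) → index 8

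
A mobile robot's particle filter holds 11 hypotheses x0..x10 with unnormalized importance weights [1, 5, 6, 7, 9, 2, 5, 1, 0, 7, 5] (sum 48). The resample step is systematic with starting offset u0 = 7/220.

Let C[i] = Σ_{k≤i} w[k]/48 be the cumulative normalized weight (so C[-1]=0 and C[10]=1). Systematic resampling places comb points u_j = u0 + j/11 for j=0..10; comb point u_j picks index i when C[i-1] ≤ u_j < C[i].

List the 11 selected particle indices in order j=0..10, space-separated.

1 1 2 3 3 4 4 6 9 9 10

C = [1/48, 1/8, 1/4, 19/48, 7/12, 5/8, 35/48, 3/4, 3/4, 43/48, 1]
j=0: u_0=7/220 ∈ [1/48, 1/8) → index 1
j=1: u_1=27/220 ∈ [1/48, 1/8) → index 1
j=2: u_2=47/220 ∈ [1/8, 1/4) → index 2
j=3: u_3=67/220 ∈ [1/4, 19/48) → index 3
j=4: u_4=87/220 ∈ [1/4, 19/48) → index 3
j=5: u_5=107/220 ∈ [19/48, 7/12) → index 4
j=6: u_6=127/220 ∈ [19/48, 7/12) → index 4
j=7: u_7=147/220 ∈ [5/8, 35/48) → index 6
j=8: u_8=167/220 ∈ [3/4, 43/48) → index 9
j=9: u_9=17/20 ∈ [3/4, 43/48) → index 9
j=10: u_10=207/220 ∈ [43/48, 1) → index 10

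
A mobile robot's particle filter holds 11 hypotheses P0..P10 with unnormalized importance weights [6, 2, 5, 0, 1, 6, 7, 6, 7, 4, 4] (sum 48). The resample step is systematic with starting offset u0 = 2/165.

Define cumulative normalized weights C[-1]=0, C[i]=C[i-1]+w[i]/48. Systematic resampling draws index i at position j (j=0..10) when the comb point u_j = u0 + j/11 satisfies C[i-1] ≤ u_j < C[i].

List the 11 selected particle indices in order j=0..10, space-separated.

0 0 2 4 5 6 6 7 8 8 10

C = [1/8, 1/6, 13/48, 13/48, 7/24, 5/12, 9/16, 11/16, 5/6, 11/12, 1]
j=0: u_0=2/165 ∈ [0, 1/8) → index 0
j=1: u_1=17/165 ∈ [0, 1/8) → index 0
j=2: u_2=32/165 ∈ [1/6, 13/48) → index 2
j=3: u_3=47/165 ∈ [13/48, 7/24) → index 4
j=4: u_4=62/165 ∈ [7/24, 5/12) → index 5
j=5: u_5=7/15 ∈ [5/12, 9/16) → index 6
j=6: u_6=92/165 ∈ [5/12, 9/16) → index 6
j=7: u_7=107/165 ∈ [9/16, 11/16) → index 7
j=8: u_8=122/165 ∈ [11/16, 5/6) → index 8
j=9: u_9=137/165 ∈ [11/16, 5/6) → index 8
j=10: u_10=152/165 ∈ [11/12, 1) → index 10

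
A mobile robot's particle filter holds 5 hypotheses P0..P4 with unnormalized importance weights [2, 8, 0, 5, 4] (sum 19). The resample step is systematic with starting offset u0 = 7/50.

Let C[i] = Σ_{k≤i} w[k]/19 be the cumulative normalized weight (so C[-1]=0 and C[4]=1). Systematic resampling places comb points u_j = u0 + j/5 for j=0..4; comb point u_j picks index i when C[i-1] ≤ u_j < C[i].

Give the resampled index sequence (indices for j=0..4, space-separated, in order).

C = [2/19, 10/19, 10/19, 15/19, 1]
j=0: u_0=7/50 ∈ [2/19, 10/19) → index 1
j=1: u_1=17/50 ∈ [2/19, 10/19) → index 1
j=2: u_2=27/50 ∈ [10/19, 15/19) → index 3
j=3: u_3=37/50 ∈ [10/19, 15/19) → index 3
j=4: u_4=47/50 ∈ [15/19, 1) → index 4

1 1 3 3 4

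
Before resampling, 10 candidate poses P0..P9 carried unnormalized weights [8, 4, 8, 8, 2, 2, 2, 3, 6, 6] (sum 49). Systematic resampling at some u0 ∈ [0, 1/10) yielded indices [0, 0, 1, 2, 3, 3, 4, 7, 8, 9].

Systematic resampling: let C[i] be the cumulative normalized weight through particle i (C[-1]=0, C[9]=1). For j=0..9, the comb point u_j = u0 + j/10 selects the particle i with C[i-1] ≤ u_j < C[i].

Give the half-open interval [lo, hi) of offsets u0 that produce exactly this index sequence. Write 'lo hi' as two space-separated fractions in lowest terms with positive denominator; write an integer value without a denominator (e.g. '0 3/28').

C = [8/49, 12/49, 20/49, 4/7, 30/49, 32/49, 34/49, 37/49, 43/49, 1]
j=0 picked index 0: u0 ∈ [0, 8/49)
j=1 picked index 0: u0 ∈ [-1/10, 31/490)
j=2 picked index 1: u0 ∈ [-9/245, 11/245)
j=3 picked index 2: u0 ∈ [-27/490, 53/490)
j=4 picked index 3: u0 ∈ [2/245, 6/35)
j=5 picked index 3: u0 ∈ [-9/98, 1/14)
j=6 picked index 4: u0 ∈ [-1/35, 3/245)
j=7 picked index 7: u0 ∈ [-3/490, 27/490)
j=8 picked index 8: u0 ∈ [-11/245, 19/245)
j=9 picked index 9: u0 ∈ [-11/490, 1/10)
intersection: [2/245, 3/245)

2/245 3/245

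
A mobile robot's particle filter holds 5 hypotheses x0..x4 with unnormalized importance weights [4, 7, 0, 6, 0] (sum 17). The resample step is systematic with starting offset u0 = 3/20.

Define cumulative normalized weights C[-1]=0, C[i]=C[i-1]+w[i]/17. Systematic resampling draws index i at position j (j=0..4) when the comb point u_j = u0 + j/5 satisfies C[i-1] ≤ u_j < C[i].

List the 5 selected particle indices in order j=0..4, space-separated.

C = [4/17, 11/17, 11/17, 1, 1]
j=0: u_0=3/20 ∈ [0, 4/17) → index 0
j=1: u_1=7/20 ∈ [4/17, 11/17) → index 1
j=2: u_2=11/20 ∈ [4/17, 11/17) → index 1
j=3: u_3=3/4 ∈ [11/17, 1) → index 3
j=4: u_4=19/20 ∈ [11/17, 1) → index 3

0 1 1 3 3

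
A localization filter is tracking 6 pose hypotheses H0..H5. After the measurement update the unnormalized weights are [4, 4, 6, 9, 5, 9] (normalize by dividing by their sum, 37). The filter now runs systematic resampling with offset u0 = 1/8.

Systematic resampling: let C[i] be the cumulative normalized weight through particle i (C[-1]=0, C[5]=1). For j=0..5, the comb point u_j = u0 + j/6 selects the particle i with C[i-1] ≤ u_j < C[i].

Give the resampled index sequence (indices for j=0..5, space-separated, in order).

1 2 3 4 5 5

C = [4/37, 8/37, 14/37, 23/37, 28/37, 1]
j=0: u_0=1/8 ∈ [4/37, 8/37) → index 1
j=1: u_1=7/24 ∈ [8/37, 14/37) → index 2
j=2: u_2=11/24 ∈ [14/37, 23/37) → index 3
j=3: u_3=5/8 ∈ [23/37, 28/37) → index 4
j=4: u_4=19/24 ∈ [28/37, 1) → index 5
j=5: u_5=23/24 ∈ [28/37, 1) → index 5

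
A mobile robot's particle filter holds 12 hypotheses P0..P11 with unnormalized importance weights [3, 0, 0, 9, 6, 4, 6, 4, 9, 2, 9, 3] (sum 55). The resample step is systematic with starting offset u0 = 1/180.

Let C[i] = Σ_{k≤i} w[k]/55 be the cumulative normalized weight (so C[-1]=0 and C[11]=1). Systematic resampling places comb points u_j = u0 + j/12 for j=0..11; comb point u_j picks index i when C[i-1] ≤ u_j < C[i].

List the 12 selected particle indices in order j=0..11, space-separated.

0 3 3 4 5 6 6 8 8 9 10 10

C = [3/55, 3/55, 3/55, 12/55, 18/55, 2/5, 28/55, 32/55, 41/55, 43/55, 52/55, 1]
j=0: u_0=1/180 ∈ [0, 3/55) → index 0
j=1: u_1=4/45 ∈ [3/55, 12/55) → index 3
j=2: u_2=31/180 ∈ [3/55, 12/55) → index 3
j=3: u_3=23/90 ∈ [12/55, 18/55) → index 4
j=4: u_4=61/180 ∈ [18/55, 2/5) → index 5
j=5: u_5=19/45 ∈ [2/5, 28/55) → index 6
j=6: u_6=91/180 ∈ [2/5, 28/55) → index 6
j=7: u_7=53/90 ∈ [32/55, 41/55) → index 8
j=8: u_8=121/180 ∈ [32/55, 41/55) → index 8
j=9: u_9=34/45 ∈ [41/55, 43/55) → index 9
j=10: u_10=151/180 ∈ [43/55, 52/55) → index 10
j=11: u_11=83/90 ∈ [43/55, 52/55) → index 10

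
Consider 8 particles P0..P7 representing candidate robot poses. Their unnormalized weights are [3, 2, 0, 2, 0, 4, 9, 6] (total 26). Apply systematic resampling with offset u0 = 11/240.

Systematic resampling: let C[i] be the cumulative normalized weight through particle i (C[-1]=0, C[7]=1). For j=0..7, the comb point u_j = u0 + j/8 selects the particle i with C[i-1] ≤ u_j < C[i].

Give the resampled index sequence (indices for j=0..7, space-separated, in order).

0 1 5 5 6 6 7 7

C = [3/26, 5/26, 5/26, 7/26, 7/26, 11/26, 10/13, 1]
j=0: u_0=11/240 ∈ [0, 3/26) → index 0
j=1: u_1=41/240 ∈ [3/26, 5/26) → index 1
j=2: u_2=71/240 ∈ [7/26, 11/26) → index 5
j=3: u_3=101/240 ∈ [7/26, 11/26) → index 5
j=4: u_4=131/240 ∈ [11/26, 10/13) → index 6
j=5: u_5=161/240 ∈ [11/26, 10/13) → index 6
j=6: u_6=191/240 ∈ [10/13, 1) → index 7
j=7: u_7=221/240 ∈ [10/13, 1) → index 7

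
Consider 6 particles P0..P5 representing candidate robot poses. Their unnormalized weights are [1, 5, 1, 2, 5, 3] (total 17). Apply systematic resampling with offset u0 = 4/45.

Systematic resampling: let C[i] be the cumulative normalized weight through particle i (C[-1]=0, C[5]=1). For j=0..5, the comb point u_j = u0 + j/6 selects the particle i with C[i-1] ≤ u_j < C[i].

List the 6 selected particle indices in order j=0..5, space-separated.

C = [1/17, 6/17, 7/17, 9/17, 14/17, 1]
j=0: u_0=4/45 ∈ [1/17, 6/17) → index 1
j=1: u_1=23/90 ∈ [1/17, 6/17) → index 1
j=2: u_2=19/45 ∈ [7/17, 9/17) → index 3
j=3: u_3=53/90 ∈ [9/17, 14/17) → index 4
j=4: u_4=34/45 ∈ [9/17, 14/17) → index 4
j=5: u_5=83/90 ∈ [14/17, 1) → index 5

1 1 3 4 4 5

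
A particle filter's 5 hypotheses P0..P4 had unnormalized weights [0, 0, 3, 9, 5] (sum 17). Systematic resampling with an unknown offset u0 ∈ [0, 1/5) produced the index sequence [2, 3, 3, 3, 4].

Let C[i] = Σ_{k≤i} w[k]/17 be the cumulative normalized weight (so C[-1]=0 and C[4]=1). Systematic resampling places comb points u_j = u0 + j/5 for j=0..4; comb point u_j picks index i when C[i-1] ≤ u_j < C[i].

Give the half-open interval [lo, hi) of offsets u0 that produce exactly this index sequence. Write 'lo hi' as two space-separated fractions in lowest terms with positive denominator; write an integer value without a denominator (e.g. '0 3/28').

C = [0, 0, 3/17, 12/17, 1]
j=0 picked index 2: u0 ∈ [0, 3/17)
j=1 picked index 3: u0 ∈ [-2/85, 43/85)
j=2 picked index 3: u0 ∈ [-19/85, 26/85)
j=3 picked index 3: u0 ∈ [-36/85, 9/85)
j=4 picked index 4: u0 ∈ [-8/85, 1/5)
intersection: [0, 9/85)

0 9/85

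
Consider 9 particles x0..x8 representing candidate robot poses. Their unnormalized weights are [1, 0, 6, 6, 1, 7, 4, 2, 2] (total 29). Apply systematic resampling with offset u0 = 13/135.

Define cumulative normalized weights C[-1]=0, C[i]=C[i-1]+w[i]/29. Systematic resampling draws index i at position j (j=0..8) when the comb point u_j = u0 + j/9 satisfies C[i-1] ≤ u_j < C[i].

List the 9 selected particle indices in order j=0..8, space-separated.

C = [1/29, 1/29, 7/29, 13/29, 14/29, 21/29, 25/29, 27/29, 1]
j=0: u_0=13/135 ∈ [1/29, 7/29) → index 2
j=1: u_1=28/135 ∈ [1/29, 7/29) → index 2
j=2: u_2=43/135 ∈ [7/29, 13/29) → index 3
j=3: u_3=58/135 ∈ [7/29, 13/29) → index 3
j=4: u_4=73/135 ∈ [14/29, 21/29) → index 5
j=5: u_5=88/135 ∈ [14/29, 21/29) → index 5
j=6: u_6=103/135 ∈ [21/29, 25/29) → index 6
j=7: u_7=118/135 ∈ [25/29, 27/29) → index 7
j=8: u_8=133/135 ∈ [27/29, 1) → index 8

2 2 3 3 5 5 6 7 8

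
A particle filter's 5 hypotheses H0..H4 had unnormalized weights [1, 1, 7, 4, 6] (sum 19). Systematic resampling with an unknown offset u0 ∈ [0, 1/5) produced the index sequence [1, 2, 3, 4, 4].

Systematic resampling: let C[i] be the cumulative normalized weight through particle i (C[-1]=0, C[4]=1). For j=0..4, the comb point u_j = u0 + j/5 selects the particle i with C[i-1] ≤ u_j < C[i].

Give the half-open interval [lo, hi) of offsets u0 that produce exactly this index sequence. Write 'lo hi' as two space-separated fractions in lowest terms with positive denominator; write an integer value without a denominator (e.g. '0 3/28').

C = [1/19, 2/19, 9/19, 13/19, 1]
j=0 picked index 1: u0 ∈ [1/19, 2/19)
j=1 picked index 2: u0 ∈ [-9/95, 26/95)
j=2 picked index 3: u0 ∈ [7/95, 27/95)
j=3 picked index 4: u0 ∈ [8/95, 2/5)
j=4 picked index 4: u0 ∈ [-11/95, 1/5)
intersection: [8/95, 2/19)

8/95 2/19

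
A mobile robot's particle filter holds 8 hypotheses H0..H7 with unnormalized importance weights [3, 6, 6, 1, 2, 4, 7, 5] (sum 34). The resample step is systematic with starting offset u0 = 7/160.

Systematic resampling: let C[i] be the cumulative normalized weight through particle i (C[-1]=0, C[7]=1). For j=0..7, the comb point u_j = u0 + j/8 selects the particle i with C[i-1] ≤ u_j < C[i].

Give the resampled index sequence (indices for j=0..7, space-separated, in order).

C = [3/34, 9/34, 15/34, 8/17, 9/17, 11/17, 29/34, 1]
j=0: u_0=7/160 ∈ [0, 3/34) → index 0
j=1: u_1=27/160 ∈ [3/34, 9/34) → index 1
j=2: u_2=47/160 ∈ [9/34, 15/34) → index 2
j=3: u_3=67/160 ∈ [9/34, 15/34) → index 2
j=4: u_4=87/160 ∈ [9/17, 11/17) → index 5
j=5: u_5=107/160 ∈ [11/17, 29/34) → index 6
j=6: u_6=127/160 ∈ [11/17, 29/34) → index 6
j=7: u_7=147/160 ∈ [29/34, 1) → index 7

0 1 2 2 5 6 6 7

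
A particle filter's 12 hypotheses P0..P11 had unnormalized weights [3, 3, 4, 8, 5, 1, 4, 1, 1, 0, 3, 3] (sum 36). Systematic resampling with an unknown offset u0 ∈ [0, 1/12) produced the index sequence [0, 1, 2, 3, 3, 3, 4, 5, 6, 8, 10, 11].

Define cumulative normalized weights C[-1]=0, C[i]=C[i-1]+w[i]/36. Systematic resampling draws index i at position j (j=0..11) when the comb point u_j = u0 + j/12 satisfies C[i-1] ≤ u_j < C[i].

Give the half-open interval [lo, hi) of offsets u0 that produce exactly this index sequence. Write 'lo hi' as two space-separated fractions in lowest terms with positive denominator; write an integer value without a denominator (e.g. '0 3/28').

C = [1/12, 1/6, 5/18, 1/2, 23/36, 2/3, 7/9, 29/36, 5/6, 5/6, 11/12, 1]
j=0 picked index 0: u0 ∈ [0, 1/12)
j=1 picked index 1: u0 ∈ [0, 1/12)
j=2 picked index 2: u0 ∈ [0, 1/9)
j=3 picked index 3: u0 ∈ [1/36, 1/4)
j=4 picked index 3: u0 ∈ [-1/18, 1/6)
j=5 picked index 3: u0 ∈ [-5/36, 1/12)
j=6 picked index 4: u0 ∈ [0, 5/36)
j=7 picked index 5: u0 ∈ [1/18, 1/12)
j=8 picked index 6: u0 ∈ [0, 1/9)
j=9 picked index 8: u0 ∈ [1/18, 1/12)
j=10 picked index 10: u0 ∈ [0, 1/12)
j=11 picked index 11: u0 ∈ [0, 1/12)
intersection: [1/18, 1/12)

1/18 1/12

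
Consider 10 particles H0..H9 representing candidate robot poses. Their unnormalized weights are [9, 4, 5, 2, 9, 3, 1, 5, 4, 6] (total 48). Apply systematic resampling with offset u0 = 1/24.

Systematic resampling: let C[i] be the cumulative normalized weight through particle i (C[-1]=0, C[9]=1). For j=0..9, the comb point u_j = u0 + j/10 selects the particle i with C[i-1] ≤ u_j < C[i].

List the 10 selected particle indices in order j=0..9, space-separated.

0 0 1 2 4 4 5 7 8 9

C = [3/16, 13/48, 3/8, 5/12, 29/48, 2/3, 11/16, 19/24, 7/8, 1]
j=0: u_0=1/24 ∈ [0, 3/16) → index 0
j=1: u_1=17/120 ∈ [0, 3/16) → index 0
j=2: u_2=29/120 ∈ [3/16, 13/48) → index 1
j=3: u_3=41/120 ∈ [13/48, 3/8) → index 2
j=4: u_4=53/120 ∈ [5/12, 29/48) → index 4
j=5: u_5=13/24 ∈ [5/12, 29/48) → index 4
j=6: u_6=77/120 ∈ [29/48, 2/3) → index 5
j=7: u_7=89/120 ∈ [11/16, 19/24) → index 7
j=8: u_8=101/120 ∈ [19/24, 7/8) → index 8
j=9: u_9=113/120 ∈ [7/8, 1) → index 9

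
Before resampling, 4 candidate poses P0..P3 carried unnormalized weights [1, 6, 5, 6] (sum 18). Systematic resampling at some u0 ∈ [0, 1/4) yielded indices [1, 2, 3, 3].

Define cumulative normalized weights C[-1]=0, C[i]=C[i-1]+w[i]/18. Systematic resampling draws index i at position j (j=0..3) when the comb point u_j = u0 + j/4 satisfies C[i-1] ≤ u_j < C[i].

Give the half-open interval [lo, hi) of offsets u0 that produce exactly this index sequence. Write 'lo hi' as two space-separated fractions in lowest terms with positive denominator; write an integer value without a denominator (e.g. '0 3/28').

C = [1/18, 7/18, 2/3, 1]
j=0 picked index 1: u0 ∈ [1/18, 7/18)
j=1 picked index 2: u0 ∈ [5/36, 5/12)
j=2 picked index 3: u0 ∈ [1/6, 1/2)
j=3 picked index 3: u0 ∈ [-1/12, 1/4)
intersection: [1/6, 1/4)

1/6 1/4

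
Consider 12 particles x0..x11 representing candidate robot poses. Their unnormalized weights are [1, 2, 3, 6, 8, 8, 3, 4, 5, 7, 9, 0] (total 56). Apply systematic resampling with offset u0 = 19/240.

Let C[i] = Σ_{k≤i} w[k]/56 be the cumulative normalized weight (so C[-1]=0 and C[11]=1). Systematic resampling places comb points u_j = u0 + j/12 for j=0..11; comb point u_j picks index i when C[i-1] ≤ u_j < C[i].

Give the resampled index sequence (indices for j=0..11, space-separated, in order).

C = [1/56, 3/56, 3/28, 3/14, 5/14, 1/2, 31/56, 5/8, 5/7, 47/56, 1, 1]
j=0: u_0=19/240 ∈ [3/56, 3/28) → index 2
j=1: u_1=13/80 ∈ [3/28, 3/14) → index 3
j=2: u_2=59/240 ∈ [3/14, 5/14) → index 4
j=3: u_3=79/240 ∈ [3/14, 5/14) → index 4
j=4: u_4=33/80 ∈ [5/14, 1/2) → index 5
j=5: u_5=119/240 ∈ [5/14, 1/2) → index 5
j=6: u_6=139/240 ∈ [31/56, 5/8) → index 7
j=7: u_7=53/80 ∈ [5/8, 5/7) → index 8
j=8: u_8=179/240 ∈ [5/7, 47/56) → index 9
j=9: u_9=199/240 ∈ [5/7, 47/56) → index 9
j=10: u_10=73/80 ∈ [47/56, 1) → index 10
j=11: u_11=239/240 ∈ [47/56, 1) → index 10

2 3 4 4 5 5 7 8 9 9 10 10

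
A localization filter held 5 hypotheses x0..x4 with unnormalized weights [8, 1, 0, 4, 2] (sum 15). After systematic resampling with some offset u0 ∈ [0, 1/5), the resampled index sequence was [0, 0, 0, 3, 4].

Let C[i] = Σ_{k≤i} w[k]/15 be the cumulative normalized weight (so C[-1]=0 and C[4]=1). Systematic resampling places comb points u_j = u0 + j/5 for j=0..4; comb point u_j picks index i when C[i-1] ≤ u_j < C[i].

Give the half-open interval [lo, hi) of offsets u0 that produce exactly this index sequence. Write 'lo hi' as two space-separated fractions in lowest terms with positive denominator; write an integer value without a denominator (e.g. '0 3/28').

C = [8/15, 3/5, 3/5, 13/15, 1]
j=0 picked index 0: u0 ∈ [0, 8/15)
j=1 picked index 0: u0 ∈ [-1/5, 1/3)
j=2 picked index 0: u0 ∈ [-2/5, 2/15)
j=3 picked index 3: u0 ∈ [0, 4/15)
j=4 picked index 4: u0 ∈ [1/15, 1/5)
intersection: [1/15, 2/15)

1/15 2/15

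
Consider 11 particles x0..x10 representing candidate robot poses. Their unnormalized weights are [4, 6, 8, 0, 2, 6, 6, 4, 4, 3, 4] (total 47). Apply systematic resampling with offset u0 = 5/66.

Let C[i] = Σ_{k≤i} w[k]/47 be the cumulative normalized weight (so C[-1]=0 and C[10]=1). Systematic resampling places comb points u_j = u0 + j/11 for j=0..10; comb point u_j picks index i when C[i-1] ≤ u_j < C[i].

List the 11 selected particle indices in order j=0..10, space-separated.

0 1 2 2 5 5 6 7 8 9 10

C = [4/47, 10/47, 18/47, 18/47, 20/47, 26/47, 32/47, 36/47, 40/47, 43/47, 1]
j=0: u_0=5/66 ∈ [0, 4/47) → index 0
j=1: u_1=1/6 ∈ [4/47, 10/47) → index 1
j=2: u_2=17/66 ∈ [10/47, 18/47) → index 2
j=3: u_3=23/66 ∈ [10/47, 18/47) → index 2
j=4: u_4=29/66 ∈ [20/47, 26/47) → index 5
j=5: u_5=35/66 ∈ [20/47, 26/47) → index 5
j=6: u_6=41/66 ∈ [26/47, 32/47) → index 6
j=7: u_7=47/66 ∈ [32/47, 36/47) → index 7
j=8: u_8=53/66 ∈ [36/47, 40/47) → index 8
j=9: u_9=59/66 ∈ [40/47, 43/47) → index 9
j=10: u_10=65/66 ∈ [43/47, 1) → index 10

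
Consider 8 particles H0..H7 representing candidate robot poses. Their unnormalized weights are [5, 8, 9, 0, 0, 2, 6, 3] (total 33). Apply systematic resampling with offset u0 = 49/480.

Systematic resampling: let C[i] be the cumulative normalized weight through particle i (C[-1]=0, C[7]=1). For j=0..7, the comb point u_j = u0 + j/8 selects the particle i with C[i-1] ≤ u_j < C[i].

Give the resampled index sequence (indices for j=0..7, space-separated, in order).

0 1 1 2 2 5 6 7

C = [5/33, 13/33, 2/3, 2/3, 2/3, 8/11, 10/11, 1]
j=0: u_0=49/480 ∈ [0, 5/33) → index 0
j=1: u_1=109/480 ∈ [5/33, 13/33) → index 1
j=2: u_2=169/480 ∈ [5/33, 13/33) → index 1
j=3: u_3=229/480 ∈ [13/33, 2/3) → index 2
j=4: u_4=289/480 ∈ [13/33, 2/3) → index 2
j=5: u_5=349/480 ∈ [2/3, 8/11) → index 5
j=6: u_6=409/480 ∈ [8/11, 10/11) → index 6
j=7: u_7=469/480 ∈ [10/11, 1) → index 7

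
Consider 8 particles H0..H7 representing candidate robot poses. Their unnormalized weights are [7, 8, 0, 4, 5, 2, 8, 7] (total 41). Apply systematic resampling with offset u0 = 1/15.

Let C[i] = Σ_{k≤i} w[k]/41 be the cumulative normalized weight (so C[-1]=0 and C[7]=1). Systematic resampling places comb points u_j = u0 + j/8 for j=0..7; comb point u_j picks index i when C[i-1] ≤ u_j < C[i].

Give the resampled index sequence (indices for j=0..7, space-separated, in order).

C = [7/41, 15/41, 15/41, 19/41, 24/41, 26/41, 34/41, 1]
j=0: u_0=1/15 ∈ [0, 7/41) → index 0
j=1: u_1=23/120 ∈ [7/41, 15/41) → index 1
j=2: u_2=19/60 ∈ [7/41, 15/41) → index 1
j=3: u_3=53/120 ∈ [15/41, 19/41) → index 3
j=4: u_4=17/30 ∈ [19/41, 24/41) → index 4
j=5: u_5=83/120 ∈ [26/41, 34/41) → index 6
j=6: u_6=49/60 ∈ [26/41, 34/41) → index 6
j=7: u_7=113/120 ∈ [34/41, 1) → index 7

0 1 1 3 4 6 6 7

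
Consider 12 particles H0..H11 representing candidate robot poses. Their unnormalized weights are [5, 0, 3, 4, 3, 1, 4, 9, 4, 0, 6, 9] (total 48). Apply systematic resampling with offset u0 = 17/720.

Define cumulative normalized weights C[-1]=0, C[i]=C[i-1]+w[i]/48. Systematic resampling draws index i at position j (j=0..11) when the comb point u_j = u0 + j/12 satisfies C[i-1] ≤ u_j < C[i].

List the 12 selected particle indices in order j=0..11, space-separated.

C = [5/48, 5/48, 1/6, 1/4, 5/16, 1/3, 5/12, 29/48, 11/16, 11/16, 13/16, 1]
j=0: u_0=17/720 ∈ [0, 5/48) → index 0
j=1: u_1=77/720 ∈ [5/48, 1/6) → index 2
j=2: u_2=137/720 ∈ [1/6, 1/4) → index 3
j=3: u_3=197/720 ∈ [1/4, 5/16) → index 4
j=4: u_4=257/720 ∈ [1/3, 5/12) → index 6
j=5: u_5=317/720 ∈ [5/12, 29/48) → index 7
j=6: u_6=377/720 ∈ [5/12, 29/48) → index 7
j=7: u_7=437/720 ∈ [29/48, 11/16) → index 8
j=8: u_8=497/720 ∈ [11/16, 13/16) → index 10
j=9: u_9=557/720 ∈ [11/16, 13/16) → index 10
j=10: u_10=617/720 ∈ [13/16, 1) → index 11
j=11: u_11=677/720 ∈ [13/16, 1) → index 11

0 2 3 4 6 7 7 8 10 10 11 11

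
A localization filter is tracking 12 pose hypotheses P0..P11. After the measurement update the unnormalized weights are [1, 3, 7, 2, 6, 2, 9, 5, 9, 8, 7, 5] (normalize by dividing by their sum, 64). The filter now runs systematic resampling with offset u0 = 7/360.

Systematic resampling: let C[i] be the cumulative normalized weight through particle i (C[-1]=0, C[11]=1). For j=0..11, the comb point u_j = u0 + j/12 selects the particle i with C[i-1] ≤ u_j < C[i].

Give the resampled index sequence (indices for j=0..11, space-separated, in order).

1 2 3 4 6 6 7 8 8 9 10 11

C = [1/64, 1/16, 11/64, 13/64, 19/64, 21/64, 15/32, 35/64, 11/16, 13/16, 59/64, 1]
j=0: u_0=7/360 ∈ [1/64, 1/16) → index 1
j=1: u_1=37/360 ∈ [1/16, 11/64) → index 2
j=2: u_2=67/360 ∈ [11/64, 13/64) → index 3
j=3: u_3=97/360 ∈ [13/64, 19/64) → index 4
j=4: u_4=127/360 ∈ [21/64, 15/32) → index 6
j=5: u_5=157/360 ∈ [21/64, 15/32) → index 6
j=6: u_6=187/360 ∈ [15/32, 35/64) → index 7
j=7: u_7=217/360 ∈ [35/64, 11/16) → index 8
j=8: u_8=247/360 ∈ [35/64, 11/16) → index 8
j=9: u_9=277/360 ∈ [11/16, 13/16) → index 9
j=10: u_10=307/360 ∈ [13/16, 59/64) → index 10
j=11: u_11=337/360 ∈ [59/64, 1) → index 11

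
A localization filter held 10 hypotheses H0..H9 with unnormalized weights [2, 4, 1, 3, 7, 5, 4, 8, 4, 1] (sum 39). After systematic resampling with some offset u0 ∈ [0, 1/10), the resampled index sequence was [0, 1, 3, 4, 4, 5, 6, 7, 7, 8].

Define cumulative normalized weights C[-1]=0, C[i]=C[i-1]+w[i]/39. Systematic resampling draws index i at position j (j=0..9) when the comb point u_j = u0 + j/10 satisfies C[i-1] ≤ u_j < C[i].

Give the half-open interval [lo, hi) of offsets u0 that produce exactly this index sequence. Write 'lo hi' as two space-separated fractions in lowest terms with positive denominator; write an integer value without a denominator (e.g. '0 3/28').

0 7/195

C = [2/39, 2/13, 7/39, 10/39, 17/39, 22/39, 2/3, 34/39, 38/39, 1]
j=0 picked index 0: u0 ∈ [0, 2/39)
j=1 picked index 1: u0 ∈ [-19/390, 7/130)
j=2 picked index 3: u0 ∈ [-4/195, 11/195)
j=3 picked index 4: u0 ∈ [-17/390, 53/390)
j=4 picked index 4: u0 ∈ [-28/195, 7/195)
j=5 picked index 5: u0 ∈ [-5/78, 5/78)
j=6 picked index 6: u0 ∈ [-7/195, 1/15)
j=7 picked index 7: u0 ∈ [-1/30, 67/390)
j=8 picked index 7: u0 ∈ [-2/15, 14/195)
j=9 picked index 8: u0 ∈ [-11/390, 29/390)
intersection: [0, 7/195)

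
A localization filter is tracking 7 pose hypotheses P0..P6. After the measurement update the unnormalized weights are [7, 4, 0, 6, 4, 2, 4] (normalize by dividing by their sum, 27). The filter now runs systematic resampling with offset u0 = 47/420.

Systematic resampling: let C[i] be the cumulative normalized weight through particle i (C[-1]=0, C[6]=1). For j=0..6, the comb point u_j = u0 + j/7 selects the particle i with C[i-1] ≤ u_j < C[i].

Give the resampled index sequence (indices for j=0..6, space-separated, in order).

0 0 1 3 4 5 6

C = [7/27, 11/27, 11/27, 17/27, 7/9, 23/27, 1]
j=0: u_0=47/420 ∈ [0, 7/27) → index 0
j=1: u_1=107/420 ∈ [0, 7/27) → index 0
j=2: u_2=167/420 ∈ [7/27, 11/27) → index 1
j=3: u_3=227/420 ∈ [11/27, 17/27) → index 3
j=4: u_4=41/60 ∈ [17/27, 7/9) → index 4
j=5: u_5=347/420 ∈ [7/9, 23/27) → index 5
j=6: u_6=407/420 ∈ [23/27, 1) → index 6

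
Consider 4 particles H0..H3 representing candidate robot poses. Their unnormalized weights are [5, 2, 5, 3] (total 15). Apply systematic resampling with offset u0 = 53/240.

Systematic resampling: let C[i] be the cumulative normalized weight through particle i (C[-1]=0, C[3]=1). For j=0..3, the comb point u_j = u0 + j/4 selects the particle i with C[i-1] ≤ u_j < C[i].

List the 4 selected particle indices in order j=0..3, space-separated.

C = [1/3, 7/15, 4/5, 1]
j=0: u_0=53/240 ∈ [0, 1/3) → index 0
j=1: u_1=113/240 ∈ [7/15, 4/5) → index 2
j=2: u_2=173/240 ∈ [7/15, 4/5) → index 2
j=3: u_3=233/240 ∈ [4/5, 1) → index 3

0 2 2 3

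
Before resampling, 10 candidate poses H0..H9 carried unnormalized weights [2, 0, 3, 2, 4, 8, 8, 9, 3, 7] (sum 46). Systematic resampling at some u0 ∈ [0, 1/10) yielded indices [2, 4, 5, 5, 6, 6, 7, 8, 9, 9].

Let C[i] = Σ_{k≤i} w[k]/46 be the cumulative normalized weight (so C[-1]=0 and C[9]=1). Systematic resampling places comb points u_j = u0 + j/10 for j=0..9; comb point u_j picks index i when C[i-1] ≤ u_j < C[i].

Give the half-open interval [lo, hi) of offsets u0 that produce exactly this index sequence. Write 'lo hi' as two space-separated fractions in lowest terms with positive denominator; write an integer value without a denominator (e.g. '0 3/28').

19/230 2/23

C = [1/23, 1/23, 5/46, 7/46, 11/46, 19/46, 27/46, 18/23, 39/46, 1]
j=0 picked index 2: u0 ∈ [1/23, 5/46)
j=1 picked index 4: u0 ∈ [6/115, 16/115)
j=2 picked index 5: u0 ∈ [9/230, 49/230)
j=3 picked index 5: u0 ∈ [-7/115, 13/115)
j=4 picked index 6: u0 ∈ [3/230, 43/230)
j=5 picked index 6: u0 ∈ [-2/23, 2/23)
j=6 picked index 7: u0 ∈ [-3/230, 21/115)
j=7 picked index 8: u0 ∈ [19/230, 17/115)
j=8 picked index 9: u0 ∈ [11/230, 1/5)
j=9 picked index 9: u0 ∈ [-6/115, 1/10)
intersection: [19/230, 2/23)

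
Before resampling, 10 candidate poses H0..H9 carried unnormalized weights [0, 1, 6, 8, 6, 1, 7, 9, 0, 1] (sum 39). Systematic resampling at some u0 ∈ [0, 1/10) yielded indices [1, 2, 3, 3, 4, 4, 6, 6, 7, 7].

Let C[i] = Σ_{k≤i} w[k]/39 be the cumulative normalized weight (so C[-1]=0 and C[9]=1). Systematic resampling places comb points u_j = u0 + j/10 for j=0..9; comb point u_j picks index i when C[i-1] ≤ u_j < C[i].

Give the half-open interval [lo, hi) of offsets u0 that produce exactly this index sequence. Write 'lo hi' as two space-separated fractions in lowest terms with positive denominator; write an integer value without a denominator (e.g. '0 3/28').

C = [0, 1/39, 7/39, 5/13, 7/13, 22/39, 29/39, 38/39, 38/39, 1]
j=0 picked index 1: u0 ∈ [0, 1/39)
j=1 picked index 2: u0 ∈ [-29/390, 31/390)
j=2 picked index 3: u0 ∈ [-4/195, 12/65)
j=3 picked index 3: u0 ∈ [-47/390, 11/130)
j=4 picked index 4: u0 ∈ [-1/65, 9/65)
j=5 picked index 4: u0 ∈ [-3/26, 1/26)
j=6 picked index 6: u0 ∈ [-7/195, 28/195)
j=7 picked index 6: u0 ∈ [-53/390, 17/390)
j=8 picked index 7: u0 ∈ [-11/195, 34/195)
j=9 picked index 7: u0 ∈ [-61/390, 29/390)
intersection: [0, 1/39)

0 1/39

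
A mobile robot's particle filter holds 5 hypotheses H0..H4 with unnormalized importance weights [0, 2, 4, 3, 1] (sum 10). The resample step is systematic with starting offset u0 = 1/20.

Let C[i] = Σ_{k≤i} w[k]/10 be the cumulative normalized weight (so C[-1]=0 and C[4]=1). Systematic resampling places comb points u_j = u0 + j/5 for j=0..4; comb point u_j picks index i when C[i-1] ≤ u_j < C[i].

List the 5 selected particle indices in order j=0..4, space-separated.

1 2 2 3 3

C = [0, 1/5, 3/5, 9/10, 1]
j=0: u_0=1/20 ∈ [0, 1/5) → index 1
j=1: u_1=1/4 ∈ [1/5, 3/5) → index 2
j=2: u_2=9/20 ∈ [1/5, 3/5) → index 2
j=3: u_3=13/20 ∈ [3/5, 9/10) → index 3
j=4: u_4=17/20 ∈ [3/5, 9/10) → index 3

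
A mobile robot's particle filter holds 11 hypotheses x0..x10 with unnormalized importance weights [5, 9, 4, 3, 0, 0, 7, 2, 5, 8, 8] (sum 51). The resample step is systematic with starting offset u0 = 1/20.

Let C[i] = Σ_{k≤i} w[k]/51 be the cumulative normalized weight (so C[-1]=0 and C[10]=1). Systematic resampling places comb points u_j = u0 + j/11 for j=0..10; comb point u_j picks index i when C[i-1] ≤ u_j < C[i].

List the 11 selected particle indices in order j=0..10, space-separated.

0 1 1 2 6 6 8 9 9 10 10

C = [5/51, 14/51, 6/17, 7/17, 7/17, 7/17, 28/51, 10/17, 35/51, 43/51, 1]
j=0: u_0=1/20 ∈ [0, 5/51) → index 0
j=1: u_1=31/220 ∈ [5/51, 14/51) → index 1
j=2: u_2=51/220 ∈ [5/51, 14/51) → index 1
j=3: u_3=71/220 ∈ [14/51, 6/17) → index 2
j=4: u_4=91/220 ∈ [7/17, 28/51) → index 6
j=5: u_5=111/220 ∈ [7/17, 28/51) → index 6
j=6: u_6=131/220 ∈ [10/17, 35/51) → index 8
j=7: u_7=151/220 ∈ [35/51, 43/51) → index 9
j=8: u_8=171/220 ∈ [35/51, 43/51) → index 9
j=9: u_9=191/220 ∈ [43/51, 1) → index 10
j=10: u_10=211/220 ∈ [43/51, 1) → index 10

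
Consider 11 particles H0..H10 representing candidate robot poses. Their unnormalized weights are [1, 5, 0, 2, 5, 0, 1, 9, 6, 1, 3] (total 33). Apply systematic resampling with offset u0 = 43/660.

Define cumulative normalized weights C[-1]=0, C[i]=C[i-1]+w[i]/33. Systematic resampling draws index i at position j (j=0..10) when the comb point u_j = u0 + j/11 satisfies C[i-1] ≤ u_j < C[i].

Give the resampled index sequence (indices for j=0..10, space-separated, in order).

C = [1/33, 2/11, 2/11, 8/33, 13/33, 13/33, 14/33, 23/33, 29/33, 10/11, 1]
j=0: u_0=43/660 ∈ [1/33, 2/11) → index 1
j=1: u_1=103/660 ∈ [1/33, 2/11) → index 1
j=2: u_2=163/660 ∈ [8/33, 13/33) → index 4
j=3: u_3=223/660 ∈ [8/33, 13/33) → index 4
j=4: u_4=283/660 ∈ [14/33, 23/33) → index 7
j=5: u_5=343/660 ∈ [14/33, 23/33) → index 7
j=6: u_6=403/660 ∈ [14/33, 23/33) → index 7
j=7: u_7=463/660 ∈ [23/33, 29/33) → index 8
j=8: u_8=523/660 ∈ [23/33, 29/33) → index 8
j=9: u_9=53/60 ∈ [29/33, 10/11) → index 9
j=10: u_10=643/660 ∈ [10/11, 1) → index 10

1 1 4 4 7 7 7 8 8 9 10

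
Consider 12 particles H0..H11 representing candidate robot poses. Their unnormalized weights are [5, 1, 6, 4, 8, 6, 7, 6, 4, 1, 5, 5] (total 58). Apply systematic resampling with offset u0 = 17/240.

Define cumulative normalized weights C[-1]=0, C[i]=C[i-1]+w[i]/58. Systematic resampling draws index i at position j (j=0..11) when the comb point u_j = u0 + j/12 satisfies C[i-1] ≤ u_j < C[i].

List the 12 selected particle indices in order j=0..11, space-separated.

0 2 3 4 4 5 6 7 7 9 10 11

C = [5/58, 3/29, 6/29, 8/29, 12/29, 15/29, 37/58, 43/58, 47/58, 24/29, 53/58, 1]
j=0: u_0=17/240 ∈ [0, 5/58) → index 0
j=1: u_1=37/240 ∈ [3/29, 6/29) → index 2
j=2: u_2=19/80 ∈ [6/29, 8/29) → index 3
j=3: u_3=77/240 ∈ [8/29, 12/29) → index 4
j=4: u_4=97/240 ∈ [8/29, 12/29) → index 4
j=5: u_5=39/80 ∈ [12/29, 15/29) → index 5
j=6: u_6=137/240 ∈ [15/29, 37/58) → index 6
j=7: u_7=157/240 ∈ [37/58, 43/58) → index 7
j=8: u_8=59/80 ∈ [37/58, 43/58) → index 7
j=9: u_9=197/240 ∈ [47/58, 24/29) → index 9
j=10: u_10=217/240 ∈ [24/29, 53/58) → index 10
j=11: u_11=79/80 ∈ [53/58, 1) → index 11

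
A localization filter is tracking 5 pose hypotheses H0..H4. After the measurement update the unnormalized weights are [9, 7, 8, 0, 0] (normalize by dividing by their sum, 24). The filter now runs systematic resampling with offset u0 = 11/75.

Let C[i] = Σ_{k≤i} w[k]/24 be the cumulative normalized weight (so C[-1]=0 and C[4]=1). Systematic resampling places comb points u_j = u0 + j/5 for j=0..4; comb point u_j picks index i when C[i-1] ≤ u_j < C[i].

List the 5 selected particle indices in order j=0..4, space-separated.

0 0 1 2 2

C = [3/8, 2/3, 1, 1, 1]
j=0: u_0=11/75 ∈ [0, 3/8) → index 0
j=1: u_1=26/75 ∈ [0, 3/8) → index 0
j=2: u_2=41/75 ∈ [3/8, 2/3) → index 1
j=3: u_3=56/75 ∈ [2/3, 1) → index 2
j=4: u_4=71/75 ∈ [2/3, 1) → index 2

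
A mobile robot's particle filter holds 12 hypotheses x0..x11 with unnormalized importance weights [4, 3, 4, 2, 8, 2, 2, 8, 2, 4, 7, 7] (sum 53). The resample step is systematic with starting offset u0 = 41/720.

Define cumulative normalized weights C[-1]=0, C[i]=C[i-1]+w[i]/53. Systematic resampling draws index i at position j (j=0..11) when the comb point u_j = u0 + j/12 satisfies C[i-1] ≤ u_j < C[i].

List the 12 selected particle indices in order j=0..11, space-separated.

C = [4/53, 7/53, 11/53, 13/53, 21/53, 23/53, 25/53, 33/53, 35/53, 39/53, 46/53, 1]
j=0: u_0=41/720 ∈ [0, 4/53) → index 0
j=1: u_1=101/720 ∈ [7/53, 11/53) → index 2
j=2: u_2=161/720 ∈ [11/53, 13/53) → index 3
j=3: u_3=221/720 ∈ [13/53, 21/53) → index 4
j=4: u_4=281/720 ∈ [13/53, 21/53) → index 4
j=5: u_5=341/720 ∈ [25/53, 33/53) → index 7
j=6: u_6=401/720 ∈ [25/53, 33/53) → index 7
j=7: u_7=461/720 ∈ [33/53, 35/53) → index 8
j=8: u_8=521/720 ∈ [35/53, 39/53) → index 9
j=9: u_9=581/720 ∈ [39/53, 46/53) → index 10
j=10: u_10=641/720 ∈ [46/53, 1) → index 11
j=11: u_11=701/720 ∈ [46/53, 1) → index 11

0 2 3 4 4 7 7 8 9 10 11 11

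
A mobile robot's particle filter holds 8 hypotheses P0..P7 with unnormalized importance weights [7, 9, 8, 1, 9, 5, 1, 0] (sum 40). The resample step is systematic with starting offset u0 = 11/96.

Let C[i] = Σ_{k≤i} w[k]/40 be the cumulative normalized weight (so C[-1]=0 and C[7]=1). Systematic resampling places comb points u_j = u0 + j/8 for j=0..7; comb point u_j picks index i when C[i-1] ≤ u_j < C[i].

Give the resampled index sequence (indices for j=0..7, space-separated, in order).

C = [7/40, 2/5, 3/5, 5/8, 17/20, 39/40, 1, 1]
j=0: u_0=11/96 ∈ [0, 7/40) → index 0
j=1: u_1=23/96 ∈ [7/40, 2/5) → index 1
j=2: u_2=35/96 ∈ [7/40, 2/5) → index 1
j=3: u_3=47/96 ∈ [2/5, 3/5) → index 2
j=4: u_4=59/96 ∈ [3/5, 5/8) → index 3
j=5: u_5=71/96 ∈ [5/8, 17/20) → index 4
j=6: u_6=83/96 ∈ [17/20, 39/40) → index 5
j=7: u_7=95/96 ∈ [39/40, 1) → index 6

0 1 1 2 3 4 5 6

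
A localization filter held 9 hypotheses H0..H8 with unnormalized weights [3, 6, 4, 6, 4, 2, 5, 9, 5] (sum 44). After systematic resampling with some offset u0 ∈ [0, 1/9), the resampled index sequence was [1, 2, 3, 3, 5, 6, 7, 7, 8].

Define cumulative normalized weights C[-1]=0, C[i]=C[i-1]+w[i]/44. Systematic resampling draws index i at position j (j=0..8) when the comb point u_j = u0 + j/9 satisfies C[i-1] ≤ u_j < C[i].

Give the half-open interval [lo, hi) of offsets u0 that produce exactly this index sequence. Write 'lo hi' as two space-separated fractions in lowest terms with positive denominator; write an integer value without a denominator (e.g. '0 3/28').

C = [3/44, 9/44, 13/44, 19/44, 23/44, 25/44, 15/22, 39/44, 1]
j=0 picked index 1: u0 ∈ [3/44, 9/44)
j=1 picked index 2: u0 ∈ [37/396, 73/396)
j=2 picked index 3: u0 ∈ [29/396, 83/396)
j=3 picked index 3: u0 ∈ [-5/132, 13/132)
j=4 picked index 5: u0 ∈ [31/396, 49/396)
j=5 picked index 6: u0 ∈ [5/396, 25/198)
j=6 picked index 7: u0 ∈ [1/66, 29/132)
j=7 picked index 7: u0 ∈ [-19/198, 43/396)
j=8 picked index 8: u0 ∈ [-1/396, 1/9)
intersection: [37/396, 13/132)

37/396 13/132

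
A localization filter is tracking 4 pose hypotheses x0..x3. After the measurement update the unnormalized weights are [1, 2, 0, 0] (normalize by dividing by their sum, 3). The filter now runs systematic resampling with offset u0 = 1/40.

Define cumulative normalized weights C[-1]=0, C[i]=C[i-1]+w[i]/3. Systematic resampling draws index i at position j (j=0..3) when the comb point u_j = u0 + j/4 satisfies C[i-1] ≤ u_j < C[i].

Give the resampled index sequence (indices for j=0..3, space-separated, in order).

0 0 1 1

C = [1/3, 1, 1, 1]
j=0: u_0=1/40 ∈ [0, 1/3) → index 0
j=1: u_1=11/40 ∈ [0, 1/3) → index 0
j=2: u_2=21/40 ∈ [1/3, 1) → index 1
j=3: u_3=31/40 ∈ [1/3, 1) → index 1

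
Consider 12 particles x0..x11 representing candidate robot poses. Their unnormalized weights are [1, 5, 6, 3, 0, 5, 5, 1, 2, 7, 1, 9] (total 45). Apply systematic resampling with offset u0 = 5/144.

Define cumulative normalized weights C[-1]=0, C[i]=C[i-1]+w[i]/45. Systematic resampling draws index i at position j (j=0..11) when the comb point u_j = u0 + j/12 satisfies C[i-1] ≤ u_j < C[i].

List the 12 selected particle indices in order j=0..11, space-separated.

C = [1/45, 2/15, 4/15, 1/3, 1/3, 4/9, 5/9, 26/45, 28/45, 7/9, 4/5, 1]
j=0: u_0=5/144 ∈ [1/45, 2/15) → index 1
j=1: u_1=17/144 ∈ [1/45, 2/15) → index 1
j=2: u_2=29/144 ∈ [2/15, 4/15) → index 2
j=3: u_3=41/144 ∈ [4/15, 1/3) → index 3
j=4: u_4=53/144 ∈ [1/3, 4/9) → index 5
j=5: u_5=65/144 ∈ [4/9, 5/9) → index 6
j=6: u_6=77/144 ∈ [4/9, 5/9) → index 6
j=7: u_7=89/144 ∈ [26/45, 28/45) → index 8
j=8: u_8=101/144 ∈ [28/45, 7/9) → index 9
j=9: u_9=113/144 ∈ [7/9, 4/5) → index 10
j=10: u_10=125/144 ∈ [4/5, 1) → index 11
j=11: u_11=137/144 ∈ [4/5, 1) → index 11

1 1 2 3 5 6 6 8 9 10 11 11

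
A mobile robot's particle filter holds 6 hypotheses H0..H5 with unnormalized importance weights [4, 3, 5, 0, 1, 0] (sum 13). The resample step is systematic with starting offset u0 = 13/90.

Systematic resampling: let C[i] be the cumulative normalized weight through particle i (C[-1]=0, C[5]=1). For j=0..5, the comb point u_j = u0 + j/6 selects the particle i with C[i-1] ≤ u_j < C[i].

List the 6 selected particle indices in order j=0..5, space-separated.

0 1 1 2 2 4

C = [4/13, 7/13, 12/13, 12/13, 1, 1]
j=0: u_0=13/90 ∈ [0, 4/13) → index 0
j=1: u_1=14/45 ∈ [4/13, 7/13) → index 1
j=2: u_2=43/90 ∈ [4/13, 7/13) → index 1
j=3: u_3=29/45 ∈ [7/13, 12/13) → index 2
j=4: u_4=73/90 ∈ [7/13, 12/13) → index 2
j=5: u_5=44/45 ∈ [12/13, 1) → index 4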